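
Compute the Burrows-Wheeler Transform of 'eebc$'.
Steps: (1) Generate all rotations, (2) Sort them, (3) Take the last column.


Rotations (sorted):
  0: $eebc -> last char: c
  1: bc$ee -> last char: e
  2: c$eeb -> last char: b
  3: ebc$e -> last char: e
  4: eebc$ -> last char: $


BWT = cebe$


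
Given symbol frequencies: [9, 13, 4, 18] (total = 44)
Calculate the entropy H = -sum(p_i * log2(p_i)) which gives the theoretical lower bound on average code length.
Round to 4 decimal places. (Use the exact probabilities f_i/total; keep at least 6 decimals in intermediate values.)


Per-symbol terms -p_i * log2(p_i) with p_i = f_i/44:
  p = 9/44 = 0.204545: log2(p) = -2.289507, -p*log2(p) = 0.468308
  p = 13/44 = 0.295455: log2(p) = -1.758992, -p*log2(p) = 0.519702
  p = 4/44 = 0.090909: log2(p) = -3.459432, -p*log2(p) = 0.314494
  p = 18/44 = 0.409091: log2(p) = -1.289507, -p*log2(p) = 0.527525
H = 0.468308 + 0.519702 + 0.314494 + 0.527525 = 1.830029

H = 1.83 bits/symbol


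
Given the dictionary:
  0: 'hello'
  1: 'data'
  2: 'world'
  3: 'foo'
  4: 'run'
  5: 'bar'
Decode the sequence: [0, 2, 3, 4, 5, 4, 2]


Look up each index in the dictionary:
  0 -> 'hello'
  2 -> 'world'
  3 -> 'foo'
  4 -> 'run'
  5 -> 'bar'
  4 -> 'run'
  2 -> 'world'

Decoded: "hello world foo run bar run world"


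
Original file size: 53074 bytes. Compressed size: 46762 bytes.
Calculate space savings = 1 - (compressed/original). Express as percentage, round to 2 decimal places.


ratio = compressed/original = 46762/53074 = 0.881072
savings = 1 - ratio = 1 - 0.881072 = 0.118928
as a percentage: 0.118928 * 100 = 11.89%

Space savings = 1 - 46762/53074 = 11.89%


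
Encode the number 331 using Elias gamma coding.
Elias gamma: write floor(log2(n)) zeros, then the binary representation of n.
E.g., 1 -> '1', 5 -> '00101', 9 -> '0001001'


num_bits = floor(log2(331)) + 1 = 9
leading_zeros = num_bits - 1 = 8
binary(331) = 101001011

Elias gamma(331) = '00000000' + '101001011' = 00000000101001011 (17 bits)


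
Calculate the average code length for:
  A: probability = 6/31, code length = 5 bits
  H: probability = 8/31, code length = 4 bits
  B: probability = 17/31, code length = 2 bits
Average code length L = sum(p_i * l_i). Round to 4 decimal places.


Weighted contributions p_i * l_i:
  A: (6/31) * 5 = 30/31
  H: (8/31) * 4 = 32/31
  B: (17/31) * 2 = 34/31
Sum = (30 + 32 + 34)/31 = 96/31

L = 96/31 = 3.0968 bits/symbol


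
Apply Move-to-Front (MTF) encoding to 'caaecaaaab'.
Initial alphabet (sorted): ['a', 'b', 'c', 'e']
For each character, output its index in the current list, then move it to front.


MTF encoding:
'c': index 2 in ['a', 'b', 'c', 'e'] -> ['c', 'a', 'b', 'e']
'a': index 1 in ['c', 'a', 'b', 'e'] -> ['a', 'c', 'b', 'e']
'a': index 0 in ['a', 'c', 'b', 'e'] -> ['a', 'c', 'b', 'e']
'e': index 3 in ['a', 'c', 'b', 'e'] -> ['e', 'a', 'c', 'b']
'c': index 2 in ['e', 'a', 'c', 'b'] -> ['c', 'e', 'a', 'b']
'a': index 2 in ['c', 'e', 'a', 'b'] -> ['a', 'c', 'e', 'b']
'a': index 0 in ['a', 'c', 'e', 'b'] -> ['a', 'c', 'e', 'b']
'a': index 0 in ['a', 'c', 'e', 'b'] -> ['a', 'c', 'e', 'b']
'a': index 0 in ['a', 'c', 'e', 'b'] -> ['a', 'c', 'e', 'b']
'b': index 3 in ['a', 'c', 'e', 'b'] -> ['b', 'a', 'c', 'e']


Output: [2, 1, 0, 3, 2, 2, 0, 0, 0, 3]


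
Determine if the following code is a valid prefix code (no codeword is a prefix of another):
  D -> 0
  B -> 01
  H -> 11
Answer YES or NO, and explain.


Checking each pair (does one codeword prefix another?):
  D='0' vs B='01': prefix -- VIOLATION

NO -- this is NOT a valid prefix code. D (0) is a prefix of B (01).


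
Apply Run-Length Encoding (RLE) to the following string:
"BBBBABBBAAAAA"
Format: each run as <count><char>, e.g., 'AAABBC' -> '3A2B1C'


Scanning runs left to right:
  i=0: run of 'B' x 4 -> '4B'
  i=4: run of 'A' x 1 -> '1A'
  i=5: run of 'B' x 3 -> '3B'
  i=8: run of 'A' x 5 -> '5A'

RLE = 4B1A3B5A


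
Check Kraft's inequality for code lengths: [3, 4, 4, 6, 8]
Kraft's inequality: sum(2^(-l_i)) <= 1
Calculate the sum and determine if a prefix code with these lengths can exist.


Sum = 2^(-3) + 2^(-4) + 2^(-4) + 2^(-6) + 2^(-8)
    = 0.125 + 0.0625 + 0.0625 + 0.015625 + 0.00390625
    = 69/256 = 0.26953125
Since 0.26953125 <= 1, Kraft's inequality IS satisfied.
A prefix code with these lengths CAN exist.

Kraft sum = 0.26953125. Satisfied.


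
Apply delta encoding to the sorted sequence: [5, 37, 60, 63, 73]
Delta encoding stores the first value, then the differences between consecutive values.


First value: 5
Deltas:
  37 - 5 = 32
  60 - 37 = 23
  63 - 60 = 3
  73 - 63 = 10


Delta encoded: [5, 32, 23, 3, 10]


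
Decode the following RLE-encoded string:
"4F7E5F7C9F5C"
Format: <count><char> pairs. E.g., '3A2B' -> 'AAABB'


Expanding each <count><char> pair:
  4F -> 'FFFF'
  7E -> 'EEEEEEE'
  5F -> 'FFFFF'
  7C -> 'CCCCCCC'
  9F -> 'FFFFFFFFF'
  5C -> 'CCCCC'

Decoded = FFFFEEEEEEEFFFFFCCCCCCCFFFFFFFFFCCCCC


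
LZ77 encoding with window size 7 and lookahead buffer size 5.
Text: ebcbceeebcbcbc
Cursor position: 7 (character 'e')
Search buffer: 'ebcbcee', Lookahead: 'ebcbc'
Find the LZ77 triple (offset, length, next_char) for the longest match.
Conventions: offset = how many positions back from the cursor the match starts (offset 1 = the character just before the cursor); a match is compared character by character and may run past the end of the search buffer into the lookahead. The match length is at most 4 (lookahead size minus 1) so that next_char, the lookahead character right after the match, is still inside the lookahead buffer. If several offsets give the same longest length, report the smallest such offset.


Try each offset into the search buffer:
  offset=1 (pos 6, char 'e'): match length 1
  offset=2 (pos 5, char 'e'): match length 1
  offset=3 (pos 4, char 'c'): match length 0
  offset=4 (pos 3, char 'b'): match length 0
  offset=5 (pos 2, char 'c'): match length 0
  offset=6 (pos 1, char 'b'): match length 0
  offset=7 (pos 0, char 'e'): match length 4
Longest match has length 4 at offset 7.
next_char = character at position 7 + 4 = 11 -> 'c'

Best match: offset=7, length=4 (matching 'ebcb' starting at position 0)
LZ77 triple: (7, 4, 'c')


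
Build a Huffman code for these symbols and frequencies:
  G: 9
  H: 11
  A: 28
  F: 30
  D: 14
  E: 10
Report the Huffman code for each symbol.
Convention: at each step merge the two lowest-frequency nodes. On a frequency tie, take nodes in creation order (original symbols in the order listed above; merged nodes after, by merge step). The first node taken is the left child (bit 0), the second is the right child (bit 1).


Huffman tree construction:
Step 1: Merge G(9) + E(10) = 19
Step 2: Merge H(11) + D(14) = 25
Step 3: Merge (G+E)(19) + (H+D)(25) = 44
Step 4: Merge A(28) + F(30) = 58
Step 5: Merge ((G+E)+(H+D))(44) + (A+F)(58) = 102
Read each symbol's code off the tree from the root (left child = 0, right child = 1).

Codes:
  G: 000 (length 3)
  H: 010 (length 3)
  A: 10 (length 2)
  F: 11 (length 2)
  D: 011 (length 3)
  E: 001 (length 3)
Average code length: 248/102 = 2.4314 bits/symbol


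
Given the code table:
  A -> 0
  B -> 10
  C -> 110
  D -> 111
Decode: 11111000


Decoding:
111 -> D
110 -> C
0 -> A
0 -> A


Result: DCAA


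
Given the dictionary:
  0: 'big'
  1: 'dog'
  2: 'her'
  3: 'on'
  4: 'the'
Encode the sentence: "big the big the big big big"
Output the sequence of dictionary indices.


Look up each word in the dictionary:
  'big' -> 0
  'the' -> 4
  'big' -> 0
  'the' -> 4
  'big' -> 0
  'big' -> 0
  'big' -> 0

Encoded: [0, 4, 0, 4, 0, 0, 0]


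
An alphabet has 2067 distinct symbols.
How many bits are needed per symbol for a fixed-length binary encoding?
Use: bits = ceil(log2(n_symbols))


log2(2067) = 11.0133
Bracket: 2^11 = 2048 < 2067 <= 2^12 = 4096
So ceil(log2(2067)) = 12

bits = ceil(log2(2067)) = ceil(11.0133) = 12 bits


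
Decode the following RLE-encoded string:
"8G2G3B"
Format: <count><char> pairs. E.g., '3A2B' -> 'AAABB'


Expanding each <count><char> pair:
  8G -> 'GGGGGGGG'
  2G -> 'GG'
  3B -> 'BBB'

Decoded = GGGGGGGGGGBBB


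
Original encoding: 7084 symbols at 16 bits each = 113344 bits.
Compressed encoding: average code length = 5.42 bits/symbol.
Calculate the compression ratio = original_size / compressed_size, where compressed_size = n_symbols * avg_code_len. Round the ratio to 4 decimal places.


original_size = n_symbols * orig_bits = 7084 * 16 = 113344 bits
compressed_size = n_symbols * avg_code_len = 7084 * 5.42 = 38395.28 bits
ratio = original_size / compressed_size = 113344 / 38395.28 = 2.952

Compression ratio = 2.952


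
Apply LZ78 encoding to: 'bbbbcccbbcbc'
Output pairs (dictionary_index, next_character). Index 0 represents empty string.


LZ78 encoding steps:
Dictionary: {0: ''}
Step 1: w='' (idx 0), next='b' -> output (0, 'b'), add 'b' as idx 1
Step 2: w='b' (idx 1), next='b' -> output (1, 'b'), add 'bb' as idx 2
Step 3: w='b' (idx 1), next='c' -> output (1, 'c'), add 'bc' as idx 3
Step 4: w='' (idx 0), next='c' -> output (0, 'c'), add 'c' as idx 4
Step 5: w='c' (idx 4), next='b' -> output (4, 'b'), add 'cb' as idx 5
Step 6: w='bc' (idx 3), next='b' -> output (3, 'b'), add 'bcb' as idx 6
Step 7: w='c' (idx 4), end of input -> output (4, '')


Encoded: [(0, 'b'), (1, 'b'), (1, 'c'), (0, 'c'), (4, 'b'), (3, 'b'), (4, '')]


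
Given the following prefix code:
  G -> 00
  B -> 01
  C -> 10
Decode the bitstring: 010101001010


Decoding step by step:
Bits 01 -> B
Bits 01 -> B
Bits 01 -> B
Bits 00 -> G
Bits 10 -> C
Bits 10 -> C


Decoded message: BBBGCC


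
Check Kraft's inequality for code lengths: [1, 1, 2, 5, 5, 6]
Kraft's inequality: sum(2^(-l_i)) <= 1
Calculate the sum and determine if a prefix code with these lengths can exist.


Sum = 2^(-1) + 2^(-1) + 2^(-2) + 2^(-5) + 2^(-5) + 2^(-6)
    = 0.5 + 0.5 + 0.25 + 0.03125 + 0.03125 + 0.015625
    = 85/64 = 1.328125
Since 1.328125 > 1, Kraft's inequality is NOT satisfied.
A prefix code with these lengths CANNOT exist.

Kraft sum = 1.328125. Not satisfied.


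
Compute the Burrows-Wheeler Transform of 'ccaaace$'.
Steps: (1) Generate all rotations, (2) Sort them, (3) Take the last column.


Rotations (sorted):
  0: $ccaaace -> last char: e
  1: aaace$cc -> last char: c
  2: aace$cca -> last char: a
  3: ace$ccaa -> last char: a
  4: caaace$c -> last char: c
  5: ccaaace$ -> last char: $
  6: ce$ccaaa -> last char: a
  7: e$ccaaac -> last char: c


BWT = ecaac$ac


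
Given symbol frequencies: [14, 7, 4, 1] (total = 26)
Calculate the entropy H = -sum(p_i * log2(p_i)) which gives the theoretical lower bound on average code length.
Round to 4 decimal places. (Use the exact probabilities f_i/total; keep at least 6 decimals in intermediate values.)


Per-symbol terms -p_i * log2(p_i) with p_i = f_i/26:
  p = 14/26 = 0.538462: log2(p) = -0.893085, -p*log2(p) = 0.480892
  p = 7/26 = 0.269231: log2(p) = -1.893085, -p*log2(p) = 0.509677
  p = 4/26 = 0.153846: log2(p) = -2.700440, -p*log2(p) = 0.415452
  p = 1/26 = 0.038462: log2(p) = -4.700440, -p*log2(p) = 0.180786
H = 0.480892 + 0.509677 + 0.415452 + 0.180786 = 1.586807

H = 1.5868 bits/symbol


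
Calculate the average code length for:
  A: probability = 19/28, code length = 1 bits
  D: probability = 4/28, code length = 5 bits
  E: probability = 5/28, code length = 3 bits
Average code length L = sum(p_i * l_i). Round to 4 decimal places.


Weighted contributions p_i * l_i:
  A: (19/28) * 1 = 19/28
  D: (4/28) * 5 = 20/28
  E: (5/28) * 3 = 15/28
Sum = (19 + 20 + 15)/28 = 54/28

L = 54/28 = 1.9286 bits/symbol


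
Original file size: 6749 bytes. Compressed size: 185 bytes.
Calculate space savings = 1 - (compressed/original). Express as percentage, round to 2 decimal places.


ratio = compressed/original = 185/6749 = 0.027411
savings = 1 - ratio = 1 - 0.027411 = 0.972589
as a percentage: 0.972589 * 100 = 97.26%

Space savings = 1 - 185/6749 = 97.26%


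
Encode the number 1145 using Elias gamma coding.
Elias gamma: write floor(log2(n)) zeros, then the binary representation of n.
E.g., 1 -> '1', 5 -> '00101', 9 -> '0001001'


num_bits = floor(log2(1145)) + 1 = 11
leading_zeros = num_bits - 1 = 10
binary(1145) = 10001111001

Elias gamma(1145) = '0000000000' + '10001111001' = 000000000010001111001 (21 bits)


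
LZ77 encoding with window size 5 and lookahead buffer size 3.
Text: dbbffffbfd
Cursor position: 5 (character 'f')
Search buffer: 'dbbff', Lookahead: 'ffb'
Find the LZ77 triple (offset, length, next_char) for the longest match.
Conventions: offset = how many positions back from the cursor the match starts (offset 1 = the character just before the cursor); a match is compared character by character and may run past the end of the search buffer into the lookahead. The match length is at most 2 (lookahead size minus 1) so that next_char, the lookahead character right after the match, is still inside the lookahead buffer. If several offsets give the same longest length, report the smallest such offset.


Try each offset into the search buffer:
  offset=1 (pos 4, char 'f'): match length 2
  offset=2 (pos 3, char 'f'): match length 2
  offset=3 (pos 2, char 'b'): match length 0
  offset=4 (pos 1, char 'b'): match length 0
  offset=5 (pos 0, char 'd'): match length 0
Longest match has length 2, found at offsets 1, 2; take the smallest, offset 1.
next_char = character at position 5 + 2 = 7 -> 'b'

Best match: offset=1, length=2 (matching 'ff' starting at position 4)
LZ77 triple: (1, 2, 'b')


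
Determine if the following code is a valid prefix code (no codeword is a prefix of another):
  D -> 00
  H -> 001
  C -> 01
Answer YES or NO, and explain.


Checking each pair (does one codeword prefix another?):
  D='00' vs H='001': prefix -- VIOLATION

NO -- this is NOT a valid prefix code. D (00) is a prefix of H (001).


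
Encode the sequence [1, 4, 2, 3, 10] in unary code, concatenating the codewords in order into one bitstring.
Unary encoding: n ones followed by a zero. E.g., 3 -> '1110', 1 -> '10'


Encode each number as n ones followed by a terminating 0:
  1 -> 10 (2 bits)
  4 -> 11110 (5 bits)
  2 -> 110 (3 bits)
  3 -> 1110 (4 bits)
  10 -> 11111111110 (11 bits)
Total length = 2 + 5 + 3 + 4 + 11 = 25 bits.

Unary([1, 4, 2, 3, 10]) = 1011110110111011111111110 (25 bits)


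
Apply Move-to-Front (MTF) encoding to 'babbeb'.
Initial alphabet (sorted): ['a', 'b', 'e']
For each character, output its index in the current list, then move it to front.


MTF encoding:
'b': index 1 in ['a', 'b', 'e'] -> ['b', 'a', 'e']
'a': index 1 in ['b', 'a', 'e'] -> ['a', 'b', 'e']
'b': index 1 in ['a', 'b', 'e'] -> ['b', 'a', 'e']
'b': index 0 in ['b', 'a', 'e'] -> ['b', 'a', 'e']
'e': index 2 in ['b', 'a', 'e'] -> ['e', 'b', 'a']
'b': index 1 in ['e', 'b', 'a'] -> ['b', 'e', 'a']


Output: [1, 1, 1, 0, 2, 1]


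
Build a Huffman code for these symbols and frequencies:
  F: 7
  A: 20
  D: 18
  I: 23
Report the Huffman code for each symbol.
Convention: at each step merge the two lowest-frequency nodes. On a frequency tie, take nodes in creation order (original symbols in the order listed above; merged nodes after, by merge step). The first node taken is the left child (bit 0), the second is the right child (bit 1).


Huffman tree construction:
Step 1: Merge F(7) + D(18) = 25
Step 2: Merge A(20) + I(23) = 43
Step 3: Merge (F+D)(25) + (A+I)(43) = 68
Read each symbol's code off the tree from the root (left child = 0, right child = 1).

Codes:
  F: 00 (length 2)
  A: 10 (length 2)
  D: 01 (length 2)
  I: 11 (length 2)
Average code length: 136/68 = 2.0000 bits/symbol


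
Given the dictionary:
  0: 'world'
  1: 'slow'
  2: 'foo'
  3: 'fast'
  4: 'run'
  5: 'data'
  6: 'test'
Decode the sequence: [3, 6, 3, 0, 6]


Look up each index in the dictionary:
  3 -> 'fast'
  6 -> 'test'
  3 -> 'fast'
  0 -> 'world'
  6 -> 'test'

Decoded: "fast test fast world test"


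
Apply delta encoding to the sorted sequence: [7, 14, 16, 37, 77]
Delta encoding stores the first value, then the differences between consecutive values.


First value: 7
Deltas:
  14 - 7 = 7
  16 - 14 = 2
  37 - 16 = 21
  77 - 37 = 40


Delta encoded: [7, 7, 2, 21, 40]


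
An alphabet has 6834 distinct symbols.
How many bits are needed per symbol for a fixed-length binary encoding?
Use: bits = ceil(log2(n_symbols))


log2(6834) = 12.7385
Bracket: 2^12 = 4096 < 6834 <= 2^13 = 8192
So ceil(log2(6834)) = 13

bits = ceil(log2(6834)) = ceil(12.7385) = 13 bits


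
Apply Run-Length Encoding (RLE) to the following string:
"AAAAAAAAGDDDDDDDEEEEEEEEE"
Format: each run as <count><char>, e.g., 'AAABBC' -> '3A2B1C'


Scanning runs left to right:
  i=0: run of 'A' x 8 -> '8A'
  i=8: run of 'G' x 1 -> '1G'
  i=9: run of 'D' x 7 -> '7D'
  i=16: run of 'E' x 9 -> '9E'

RLE = 8A1G7D9E


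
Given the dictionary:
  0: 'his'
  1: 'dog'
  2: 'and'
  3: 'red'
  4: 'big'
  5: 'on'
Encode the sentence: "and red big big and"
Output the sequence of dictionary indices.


Look up each word in the dictionary:
  'and' -> 2
  'red' -> 3
  'big' -> 4
  'big' -> 4
  'and' -> 2

Encoded: [2, 3, 4, 4, 2]


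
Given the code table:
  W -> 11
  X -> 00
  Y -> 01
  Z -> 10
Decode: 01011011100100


Decoding:
01 -> Y
01 -> Y
10 -> Z
11 -> W
10 -> Z
01 -> Y
00 -> X


Result: YYZWZYX


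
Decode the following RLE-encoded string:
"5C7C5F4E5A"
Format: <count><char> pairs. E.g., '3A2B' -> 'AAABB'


Expanding each <count><char> pair:
  5C -> 'CCCCC'
  7C -> 'CCCCCCC'
  5F -> 'FFFFF'
  4E -> 'EEEE'
  5A -> 'AAAAA'

Decoded = CCCCCCCCCCCCFFFFFEEEEAAAAA


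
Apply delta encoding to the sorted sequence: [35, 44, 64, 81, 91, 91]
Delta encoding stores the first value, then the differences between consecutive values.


First value: 35
Deltas:
  44 - 35 = 9
  64 - 44 = 20
  81 - 64 = 17
  91 - 81 = 10
  91 - 91 = 0


Delta encoded: [35, 9, 20, 17, 10, 0]


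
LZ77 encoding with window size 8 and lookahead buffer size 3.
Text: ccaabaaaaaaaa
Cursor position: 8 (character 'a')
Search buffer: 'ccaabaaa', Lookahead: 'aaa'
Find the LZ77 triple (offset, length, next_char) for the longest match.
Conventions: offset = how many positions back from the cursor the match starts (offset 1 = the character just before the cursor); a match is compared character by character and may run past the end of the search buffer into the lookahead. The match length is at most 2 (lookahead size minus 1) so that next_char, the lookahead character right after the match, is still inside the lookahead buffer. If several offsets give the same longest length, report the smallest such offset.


Try each offset into the search buffer:
  offset=1 (pos 7, char 'a'): match length 2
  offset=2 (pos 6, char 'a'): match length 2
  offset=3 (pos 5, char 'a'): match length 2
  offset=4 (pos 4, char 'b'): match length 0
  offset=5 (pos 3, char 'a'): match length 1
  offset=6 (pos 2, char 'a'): match length 2
  offset=7 (pos 1, char 'c'): match length 0
  offset=8 (pos 0, char 'c'): match length 0
Longest match has length 2, found at offsets 1, 2, 3, 6; take the smallest, offset 1.
next_char = character at position 8 + 2 = 10 -> 'a'

Best match: offset=1, length=2 (matching 'aa' starting at position 7)
LZ77 triple: (1, 2, 'a')


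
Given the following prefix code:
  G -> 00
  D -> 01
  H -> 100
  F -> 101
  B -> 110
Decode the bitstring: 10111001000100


Decoding step by step:
Bits 101 -> F
Bits 110 -> B
Bits 01 -> D
Bits 00 -> G
Bits 01 -> D
Bits 00 -> G


Decoded message: FBDGDG


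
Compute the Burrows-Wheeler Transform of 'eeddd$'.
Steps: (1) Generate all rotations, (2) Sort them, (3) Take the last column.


Rotations (sorted):
  0: $eeddd -> last char: d
  1: d$eedd -> last char: d
  2: dd$eed -> last char: d
  3: ddd$ee -> last char: e
  4: eddd$e -> last char: e
  5: eeddd$ -> last char: $


BWT = dddee$


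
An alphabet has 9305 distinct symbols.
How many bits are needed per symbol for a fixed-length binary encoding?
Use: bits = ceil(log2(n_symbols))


log2(9305) = 13.1838
Bracket: 2^13 = 8192 < 9305 <= 2^14 = 16384
So ceil(log2(9305)) = 14

bits = ceil(log2(9305)) = ceil(13.1838) = 14 bits


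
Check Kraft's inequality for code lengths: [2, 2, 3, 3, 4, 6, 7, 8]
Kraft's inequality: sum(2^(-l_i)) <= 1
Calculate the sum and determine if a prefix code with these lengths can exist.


Sum = 2^(-2) + 2^(-2) + 2^(-3) + 2^(-3) + 2^(-4) + 2^(-6) + 2^(-7) + 2^(-8)
    = 0.25 + 0.25 + 0.125 + 0.125 + 0.0625 + 0.015625 + 0.0078125 + 0.00390625
    = 215/256 = 0.83984375
Since 0.83984375 <= 1, Kraft's inequality IS satisfied.
A prefix code with these lengths CAN exist.

Kraft sum = 0.83984375. Satisfied.


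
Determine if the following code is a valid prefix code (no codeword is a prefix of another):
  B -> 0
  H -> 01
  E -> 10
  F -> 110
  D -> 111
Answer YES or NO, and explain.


Checking each pair (does one codeword prefix another?):
  B='0' vs H='01': prefix -- VIOLATION

NO -- this is NOT a valid prefix code. B (0) is a prefix of H (01).


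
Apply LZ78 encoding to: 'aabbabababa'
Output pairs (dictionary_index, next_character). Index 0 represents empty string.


LZ78 encoding steps:
Dictionary: {0: ''}
Step 1: w='' (idx 0), next='a' -> output (0, 'a'), add 'a' as idx 1
Step 2: w='a' (idx 1), next='b' -> output (1, 'b'), add 'ab' as idx 2
Step 3: w='' (idx 0), next='b' -> output (0, 'b'), add 'b' as idx 3
Step 4: w='ab' (idx 2), next='a' -> output (2, 'a'), add 'aba' as idx 4
Step 5: w='b' (idx 3), next='a' -> output (3, 'a'), add 'ba' as idx 5
Step 6: w='ba' (idx 5), end of input -> output (5, '')


Encoded: [(0, 'a'), (1, 'b'), (0, 'b'), (2, 'a'), (3, 'a'), (5, '')]


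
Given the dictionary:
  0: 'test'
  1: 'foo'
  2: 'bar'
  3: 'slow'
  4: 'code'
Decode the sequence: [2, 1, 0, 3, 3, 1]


Look up each index in the dictionary:
  2 -> 'bar'
  1 -> 'foo'
  0 -> 'test'
  3 -> 'slow'
  3 -> 'slow'
  1 -> 'foo'

Decoded: "bar foo test slow slow foo"


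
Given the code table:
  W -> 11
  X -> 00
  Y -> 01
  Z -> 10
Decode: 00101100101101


Decoding:
00 -> X
10 -> Z
11 -> W
00 -> X
10 -> Z
11 -> W
01 -> Y


Result: XZWXZWY


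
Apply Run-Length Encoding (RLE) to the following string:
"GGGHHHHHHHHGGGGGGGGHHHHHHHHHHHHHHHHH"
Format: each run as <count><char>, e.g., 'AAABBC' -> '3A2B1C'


Scanning runs left to right:
  i=0: run of 'G' x 3 -> '3G'
  i=3: run of 'H' x 8 -> '8H'
  i=11: run of 'G' x 8 -> '8G'
  i=19: run of 'H' x 17 -> '17H'

RLE = 3G8H8G17H


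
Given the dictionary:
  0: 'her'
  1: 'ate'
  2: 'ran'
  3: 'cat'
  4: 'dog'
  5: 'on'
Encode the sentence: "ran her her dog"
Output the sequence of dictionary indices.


Look up each word in the dictionary:
  'ran' -> 2
  'her' -> 0
  'her' -> 0
  'dog' -> 4

Encoded: [2, 0, 0, 4]


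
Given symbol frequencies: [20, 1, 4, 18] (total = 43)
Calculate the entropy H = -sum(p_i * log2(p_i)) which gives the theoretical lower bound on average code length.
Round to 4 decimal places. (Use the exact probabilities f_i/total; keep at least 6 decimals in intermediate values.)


Per-symbol terms -p_i * log2(p_i) with p_i = f_i/43:
  p = 20/43 = 0.465116: log2(p) = -1.104337, -p*log2(p) = 0.513645
  p = 1/43 = 0.023256: log2(p) = -5.426265, -p*log2(p) = 0.126192
  p = 4/43 = 0.093023: log2(p) = -3.426265, -p*log2(p) = 0.318722
  p = 18/43 = 0.418605: log2(p) = -1.256340, -p*log2(p) = 0.525910
H = 0.513645 + 0.126192 + 0.318722 + 0.525910 = 1.484469

H = 1.4845 bits/symbol


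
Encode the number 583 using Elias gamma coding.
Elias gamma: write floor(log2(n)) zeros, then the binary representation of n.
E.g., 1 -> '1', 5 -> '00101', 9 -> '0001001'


num_bits = floor(log2(583)) + 1 = 10
leading_zeros = num_bits - 1 = 9
binary(583) = 1001000111

Elias gamma(583) = '000000000' + '1001000111' = 0000000001001000111 (19 bits)


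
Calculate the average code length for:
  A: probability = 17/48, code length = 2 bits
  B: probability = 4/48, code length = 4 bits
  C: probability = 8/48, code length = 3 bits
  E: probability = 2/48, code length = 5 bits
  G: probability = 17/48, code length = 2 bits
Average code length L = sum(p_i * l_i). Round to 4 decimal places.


Weighted contributions p_i * l_i:
  A: (17/48) * 2 = 34/48
  B: (4/48) * 4 = 16/48
  C: (8/48) * 3 = 24/48
  E: (2/48) * 5 = 10/48
  G: (17/48) * 2 = 34/48
Sum = (34 + 16 + 24 + 10 + 34)/48 = 118/48

L = 118/48 = 2.4583 bits/symbol


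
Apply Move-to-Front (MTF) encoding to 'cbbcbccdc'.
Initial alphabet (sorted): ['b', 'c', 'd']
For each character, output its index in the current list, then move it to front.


MTF encoding:
'c': index 1 in ['b', 'c', 'd'] -> ['c', 'b', 'd']
'b': index 1 in ['c', 'b', 'd'] -> ['b', 'c', 'd']
'b': index 0 in ['b', 'c', 'd'] -> ['b', 'c', 'd']
'c': index 1 in ['b', 'c', 'd'] -> ['c', 'b', 'd']
'b': index 1 in ['c', 'b', 'd'] -> ['b', 'c', 'd']
'c': index 1 in ['b', 'c', 'd'] -> ['c', 'b', 'd']
'c': index 0 in ['c', 'b', 'd'] -> ['c', 'b', 'd']
'd': index 2 in ['c', 'b', 'd'] -> ['d', 'c', 'b']
'c': index 1 in ['d', 'c', 'b'] -> ['c', 'd', 'b']


Output: [1, 1, 0, 1, 1, 1, 0, 2, 1]


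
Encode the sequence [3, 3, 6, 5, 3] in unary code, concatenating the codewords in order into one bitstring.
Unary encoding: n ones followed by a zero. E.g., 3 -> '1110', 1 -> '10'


Encode each number as n ones followed by a terminating 0:
  3 -> 1110 (4 bits)
  3 -> 1110 (4 bits)
  6 -> 1111110 (7 bits)
  5 -> 111110 (6 bits)
  3 -> 1110 (4 bits)
Total length = 4 + 4 + 7 + 6 + 4 = 25 bits.

Unary([3, 3, 6, 5, 3]) = 1110111011111101111101110 (25 bits)


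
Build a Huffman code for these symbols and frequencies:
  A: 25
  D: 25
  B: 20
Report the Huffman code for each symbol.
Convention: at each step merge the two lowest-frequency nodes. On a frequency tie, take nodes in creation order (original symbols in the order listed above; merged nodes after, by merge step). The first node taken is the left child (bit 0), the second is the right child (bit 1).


Huffman tree construction:
Step 1: Merge B(20) + A(25) = 45
Step 2: Merge D(25) + (B+A)(45) = 70
Read each symbol's code off the tree from the root (left child = 0, right child = 1).

Codes:
  A: 11 (length 2)
  D: 0 (length 1)
  B: 10 (length 2)
Average code length: 115/70 = 1.6429 bits/symbol


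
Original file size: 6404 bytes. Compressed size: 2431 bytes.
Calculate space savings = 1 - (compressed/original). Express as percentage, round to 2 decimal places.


ratio = compressed/original = 2431/6404 = 0.379606
savings = 1 - ratio = 1 - 0.379606 = 0.620394
as a percentage: 0.620394 * 100 = 62.04%

Space savings = 1 - 2431/6404 = 62.04%


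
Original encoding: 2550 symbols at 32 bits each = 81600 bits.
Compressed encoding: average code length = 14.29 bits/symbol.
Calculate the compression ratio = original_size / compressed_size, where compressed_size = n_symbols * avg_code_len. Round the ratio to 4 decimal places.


original_size = n_symbols * orig_bits = 2550 * 32 = 81600 bits
compressed_size = n_symbols * avg_code_len = 2550 * 14.29 = 36439.5 bits
ratio = original_size / compressed_size = 81600 / 36439.5 = 2.2393

Compression ratio = 2.2393


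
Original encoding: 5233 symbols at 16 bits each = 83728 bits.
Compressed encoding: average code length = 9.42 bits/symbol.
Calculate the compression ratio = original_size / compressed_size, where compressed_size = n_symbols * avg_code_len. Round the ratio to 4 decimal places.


original_size = n_symbols * orig_bits = 5233 * 16 = 83728 bits
compressed_size = n_symbols * avg_code_len = 5233 * 9.42 = 49294.86 bits
ratio = original_size / compressed_size = 83728 / 49294.86 = 1.6985

Compression ratio = 1.6985


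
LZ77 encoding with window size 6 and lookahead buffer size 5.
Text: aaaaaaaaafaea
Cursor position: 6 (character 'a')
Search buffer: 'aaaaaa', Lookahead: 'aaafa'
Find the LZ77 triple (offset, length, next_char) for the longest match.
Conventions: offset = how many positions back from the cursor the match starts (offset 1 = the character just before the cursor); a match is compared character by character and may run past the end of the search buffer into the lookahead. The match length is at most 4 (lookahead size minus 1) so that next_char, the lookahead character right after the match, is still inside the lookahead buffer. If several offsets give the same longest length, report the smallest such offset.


Try each offset into the search buffer:
  offset=1 (pos 5, char 'a'): match length 3
  offset=2 (pos 4, char 'a'): match length 3
  offset=3 (pos 3, char 'a'): match length 3
  offset=4 (pos 2, char 'a'): match length 3
  offset=5 (pos 1, char 'a'): match length 3
  offset=6 (pos 0, char 'a'): match length 3
Longest match has length 3, found at offsets 1, 2, 3, 4, 5, 6; take the smallest, offset 1.
next_char = character at position 6 + 3 = 9 -> 'f'

Best match: offset=1, length=3 (matching 'aaa' starting at position 5)
LZ77 triple: (1, 3, 'f')


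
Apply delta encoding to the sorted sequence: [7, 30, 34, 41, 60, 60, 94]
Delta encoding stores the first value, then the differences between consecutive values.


First value: 7
Deltas:
  30 - 7 = 23
  34 - 30 = 4
  41 - 34 = 7
  60 - 41 = 19
  60 - 60 = 0
  94 - 60 = 34


Delta encoded: [7, 23, 4, 7, 19, 0, 34]


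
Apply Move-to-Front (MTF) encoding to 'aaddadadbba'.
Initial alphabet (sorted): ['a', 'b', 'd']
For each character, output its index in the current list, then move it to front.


MTF encoding:
'a': index 0 in ['a', 'b', 'd'] -> ['a', 'b', 'd']
'a': index 0 in ['a', 'b', 'd'] -> ['a', 'b', 'd']
'd': index 2 in ['a', 'b', 'd'] -> ['d', 'a', 'b']
'd': index 0 in ['d', 'a', 'b'] -> ['d', 'a', 'b']
'a': index 1 in ['d', 'a', 'b'] -> ['a', 'd', 'b']
'd': index 1 in ['a', 'd', 'b'] -> ['d', 'a', 'b']
'a': index 1 in ['d', 'a', 'b'] -> ['a', 'd', 'b']
'd': index 1 in ['a', 'd', 'b'] -> ['d', 'a', 'b']
'b': index 2 in ['d', 'a', 'b'] -> ['b', 'd', 'a']
'b': index 0 in ['b', 'd', 'a'] -> ['b', 'd', 'a']
'a': index 2 in ['b', 'd', 'a'] -> ['a', 'b', 'd']


Output: [0, 0, 2, 0, 1, 1, 1, 1, 2, 0, 2]


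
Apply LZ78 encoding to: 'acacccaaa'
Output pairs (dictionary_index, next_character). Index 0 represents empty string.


LZ78 encoding steps:
Dictionary: {0: ''}
Step 1: w='' (idx 0), next='a' -> output (0, 'a'), add 'a' as idx 1
Step 2: w='' (idx 0), next='c' -> output (0, 'c'), add 'c' as idx 2
Step 3: w='a' (idx 1), next='c' -> output (1, 'c'), add 'ac' as idx 3
Step 4: w='c' (idx 2), next='c' -> output (2, 'c'), add 'cc' as idx 4
Step 5: w='a' (idx 1), next='a' -> output (1, 'a'), add 'aa' as idx 5
Step 6: w='a' (idx 1), end of input -> output (1, '')


Encoded: [(0, 'a'), (0, 'c'), (1, 'c'), (2, 'c'), (1, 'a'), (1, '')]


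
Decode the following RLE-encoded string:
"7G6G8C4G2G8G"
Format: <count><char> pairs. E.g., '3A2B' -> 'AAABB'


Expanding each <count><char> pair:
  7G -> 'GGGGGGG'
  6G -> 'GGGGGG'
  8C -> 'CCCCCCCC'
  4G -> 'GGGG'
  2G -> 'GG'
  8G -> 'GGGGGGGG'

Decoded = GGGGGGGGGGGGGCCCCCCCCGGGGGGGGGGGGGG


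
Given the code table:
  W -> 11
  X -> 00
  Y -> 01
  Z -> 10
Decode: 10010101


Decoding:
10 -> Z
01 -> Y
01 -> Y
01 -> Y


Result: ZYYY


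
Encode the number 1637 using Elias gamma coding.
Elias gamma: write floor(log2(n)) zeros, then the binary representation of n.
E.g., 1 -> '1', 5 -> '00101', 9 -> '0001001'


num_bits = floor(log2(1637)) + 1 = 11
leading_zeros = num_bits - 1 = 10
binary(1637) = 11001100101

Elias gamma(1637) = '0000000000' + '11001100101' = 000000000011001100101 (21 bits)


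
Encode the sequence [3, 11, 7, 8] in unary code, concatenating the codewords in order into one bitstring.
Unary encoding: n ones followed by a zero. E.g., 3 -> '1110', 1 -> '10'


Encode each number as n ones followed by a terminating 0:
  3 -> 1110 (4 bits)
  11 -> 111111111110 (12 bits)
  7 -> 11111110 (8 bits)
  8 -> 111111110 (9 bits)
Total length = 4 + 12 + 8 + 9 = 33 bits.

Unary([3, 11, 7, 8]) = 111011111111111011111110111111110 (33 bits)


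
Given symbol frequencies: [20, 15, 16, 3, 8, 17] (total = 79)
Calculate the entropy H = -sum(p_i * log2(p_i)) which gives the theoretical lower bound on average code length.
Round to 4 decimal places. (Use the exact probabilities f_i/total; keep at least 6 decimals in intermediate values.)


Per-symbol terms -p_i * log2(p_i) with p_i = f_i/79:
  p = 20/79 = 0.253165: log2(p) = -1.981853, -p*log2(p) = 0.501735
  p = 15/79 = 0.189873: log2(p) = -2.396890, -p*log2(p) = 0.455106
  p = 16/79 = 0.202532: log2(p) = -2.303781, -p*log2(p) = 0.466589
  p = 3/79 = 0.037975: log2(p) = -4.718818, -p*log2(p) = 0.179196
  p = 8/79 = 0.101266: log2(p) = -3.303781, -p*log2(p) = 0.334560
  p = 17/79 = 0.215190: log2(p) = -2.216318, -p*log2(p) = 0.476929
H = 0.501735 + 0.455106 + 0.466589 + 0.179196 + 0.334560 + 0.476929 = 2.414115

H = 2.4141 bits/symbol


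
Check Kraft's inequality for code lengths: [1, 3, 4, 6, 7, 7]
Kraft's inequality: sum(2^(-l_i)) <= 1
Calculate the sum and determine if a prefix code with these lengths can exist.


Sum = 2^(-1) + 2^(-3) + 2^(-4) + 2^(-6) + 2^(-7) + 2^(-7)
    = 0.5 + 0.125 + 0.0625 + 0.015625 + 0.0078125 + 0.0078125
    = 92/128 = 0.71875
Since 0.71875 <= 1, Kraft's inequality IS satisfied.
A prefix code with these lengths CAN exist.

Kraft sum = 0.71875. Satisfied.


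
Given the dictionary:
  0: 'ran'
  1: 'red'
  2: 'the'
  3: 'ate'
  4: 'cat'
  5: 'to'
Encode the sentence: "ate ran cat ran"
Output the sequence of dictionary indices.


Look up each word in the dictionary:
  'ate' -> 3
  'ran' -> 0
  'cat' -> 4
  'ran' -> 0

Encoded: [3, 0, 4, 0]


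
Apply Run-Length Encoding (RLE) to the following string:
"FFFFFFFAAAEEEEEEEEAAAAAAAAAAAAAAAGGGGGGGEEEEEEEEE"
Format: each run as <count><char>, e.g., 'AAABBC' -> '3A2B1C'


Scanning runs left to right:
  i=0: run of 'F' x 7 -> '7F'
  i=7: run of 'A' x 3 -> '3A'
  i=10: run of 'E' x 8 -> '8E'
  i=18: run of 'A' x 15 -> '15A'
  i=33: run of 'G' x 7 -> '7G'
  i=40: run of 'E' x 9 -> '9E'

RLE = 7F3A8E15A7G9E


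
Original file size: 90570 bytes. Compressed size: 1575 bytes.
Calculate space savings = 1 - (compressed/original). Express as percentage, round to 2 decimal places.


ratio = compressed/original = 1575/90570 = 0.01739
savings = 1 - ratio = 1 - 0.01739 = 0.98261
as a percentage: 0.98261 * 100 = 98.26%

Space savings = 1 - 1575/90570 = 98.26%


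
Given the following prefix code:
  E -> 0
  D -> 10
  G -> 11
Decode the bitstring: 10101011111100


Decoding step by step:
Bits 10 -> D
Bits 10 -> D
Bits 10 -> D
Bits 11 -> G
Bits 11 -> G
Bits 11 -> G
Bits 0 -> E
Bits 0 -> E


Decoded message: DDDGGGEE


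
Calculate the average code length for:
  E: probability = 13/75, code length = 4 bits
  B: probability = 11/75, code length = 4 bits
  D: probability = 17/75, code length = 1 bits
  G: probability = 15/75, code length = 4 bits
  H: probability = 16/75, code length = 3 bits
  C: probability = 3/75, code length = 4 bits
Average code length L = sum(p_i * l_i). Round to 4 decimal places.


Weighted contributions p_i * l_i:
  E: (13/75) * 4 = 52/75
  B: (11/75) * 4 = 44/75
  D: (17/75) * 1 = 17/75
  G: (15/75) * 4 = 60/75
  H: (16/75) * 3 = 48/75
  C: (3/75) * 4 = 12/75
Sum = (52 + 44 + 17 + 60 + 48 + 12)/75 = 233/75

L = 233/75 = 3.1067 bits/symbol


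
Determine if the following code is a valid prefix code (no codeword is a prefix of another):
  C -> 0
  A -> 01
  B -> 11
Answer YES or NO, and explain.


Checking each pair (does one codeword prefix another?):
  C='0' vs A='01': prefix -- VIOLATION

NO -- this is NOT a valid prefix code. C (0) is a prefix of A (01).


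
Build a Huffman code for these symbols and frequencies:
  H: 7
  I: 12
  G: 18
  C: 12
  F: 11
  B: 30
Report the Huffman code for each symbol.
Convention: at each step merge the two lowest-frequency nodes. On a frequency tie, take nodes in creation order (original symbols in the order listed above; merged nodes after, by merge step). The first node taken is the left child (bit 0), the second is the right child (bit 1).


Huffman tree construction:
Step 1: Merge H(7) + F(11) = 18
Step 2: Merge I(12) + C(12) = 24
Step 3: Merge G(18) + (H+F)(18) = 36
Step 4: Merge (I+C)(24) + B(30) = 54
Step 5: Merge (G+(H+F))(36) + ((I+C)+B)(54) = 90
Read each symbol's code off the tree from the root (left child = 0, right child = 1).

Codes:
  H: 010 (length 3)
  I: 100 (length 3)
  G: 00 (length 2)
  C: 101 (length 3)
  F: 011 (length 3)
  B: 11 (length 2)
Average code length: 222/90 = 2.4667 bits/symbol


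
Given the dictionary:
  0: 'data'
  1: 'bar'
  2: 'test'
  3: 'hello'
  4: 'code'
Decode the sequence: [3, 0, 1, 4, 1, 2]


Look up each index in the dictionary:
  3 -> 'hello'
  0 -> 'data'
  1 -> 'bar'
  4 -> 'code'
  1 -> 'bar'
  2 -> 'test'

Decoded: "hello data bar code bar test"


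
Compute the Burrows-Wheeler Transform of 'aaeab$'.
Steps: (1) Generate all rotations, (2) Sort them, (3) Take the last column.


Rotations (sorted):
  0: $aaeab -> last char: b
  1: aaeab$ -> last char: $
  2: ab$aae -> last char: e
  3: aeab$a -> last char: a
  4: b$aaea -> last char: a
  5: eab$aa -> last char: a


BWT = b$eaaa


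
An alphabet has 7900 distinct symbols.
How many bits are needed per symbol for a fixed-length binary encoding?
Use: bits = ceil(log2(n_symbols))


log2(7900) = 12.9476
Bracket: 2^12 = 4096 < 7900 <= 2^13 = 8192
So ceil(log2(7900)) = 13

bits = ceil(log2(7900)) = ceil(12.9476) = 13 bits


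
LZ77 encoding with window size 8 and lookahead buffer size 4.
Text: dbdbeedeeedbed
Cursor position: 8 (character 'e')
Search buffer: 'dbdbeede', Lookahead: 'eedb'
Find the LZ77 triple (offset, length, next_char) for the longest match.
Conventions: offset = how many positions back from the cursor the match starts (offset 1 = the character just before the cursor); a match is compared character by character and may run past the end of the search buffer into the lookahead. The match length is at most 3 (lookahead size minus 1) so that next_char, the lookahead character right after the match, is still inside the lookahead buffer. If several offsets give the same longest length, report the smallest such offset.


Try each offset into the search buffer:
  offset=1 (pos 7, char 'e'): match length 2
  offset=2 (pos 6, char 'd'): match length 0
  offset=3 (pos 5, char 'e'): match length 1
  offset=4 (pos 4, char 'e'): match length 3
  offset=5 (pos 3, char 'b'): match length 0
  offset=6 (pos 2, char 'd'): match length 0
  offset=7 (pos 1, char 'b'): match length 0
  offset=8 (pos 0, char 'd'): match length 0
Longest match has length 3 at offset 4.
next_char = character at position 8 + 3 = 11 -> 'b'

Best match: offset=4, length=3 (matching 'eed' starting at position 4)
LZ77 triple: (4, 3, 'b')


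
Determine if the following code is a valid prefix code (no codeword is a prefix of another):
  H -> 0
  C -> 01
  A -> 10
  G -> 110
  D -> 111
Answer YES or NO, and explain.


Checking each pair (does one codeword prefix another?):
  H='0' vs C='01': prefix -- VIOLATION

NO -- this is NOT a valid prefix code. H (0) is a prefix of C (01).


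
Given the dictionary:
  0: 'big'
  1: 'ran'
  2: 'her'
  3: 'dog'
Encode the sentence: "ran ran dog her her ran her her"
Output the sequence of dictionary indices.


Look up each word in the dictionary:
  'ran' -> 1
  'ran' -> 1
  'dog' -> 3
  'her' -> 2
  'her' -> 2
  'ran' -> 1
  'her' -> 2
  'her' -> 2

Encoded: [1, 1, 3, 2, 2, 1, 2, 2]


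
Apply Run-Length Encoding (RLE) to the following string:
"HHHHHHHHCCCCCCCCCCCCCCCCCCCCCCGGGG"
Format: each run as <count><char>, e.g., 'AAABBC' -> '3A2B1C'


Scanning runs left to right:
  i=0: run of 'H' x 8 -> '8H'
  i=8: run of 'C' x 22 -> '22C'
  i=30: run of 'G' x 4 -> '4G'

RLE = 8H22C4G


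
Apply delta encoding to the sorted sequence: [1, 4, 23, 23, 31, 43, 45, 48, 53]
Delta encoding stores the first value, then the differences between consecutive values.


First value: 1
Deltas:
  4 - 1 = 3
  23 - 4 = 19
  23 - 23 = 0
  31 - 23 = 8
  43 - 31 = 12
  45 - 43 = 2
  48 - 45 = 3
  53 - 48 = 5


Delta encoded: [1, 3, 19, 0, 8, 12, 2, 3, 5]
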